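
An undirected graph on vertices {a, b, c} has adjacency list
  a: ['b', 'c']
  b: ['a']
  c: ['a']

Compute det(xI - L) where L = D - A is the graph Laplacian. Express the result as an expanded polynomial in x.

With the vertex order [a, b, c], the degrees are [2, 1, 1], giving D = diag(2, 1, 1) and L = D - A. L has integer entries, so p(x) = det(xI - L) has integer coefficients. Expanding the determinant yields x^3 - 4x^2 + 3x. The coefficient of x^2 equals -trace(L) = -4, matching the sum of degrees. There is one zero in the spectrum, matching the 1 component.

x^3 - 4x^2 + 3x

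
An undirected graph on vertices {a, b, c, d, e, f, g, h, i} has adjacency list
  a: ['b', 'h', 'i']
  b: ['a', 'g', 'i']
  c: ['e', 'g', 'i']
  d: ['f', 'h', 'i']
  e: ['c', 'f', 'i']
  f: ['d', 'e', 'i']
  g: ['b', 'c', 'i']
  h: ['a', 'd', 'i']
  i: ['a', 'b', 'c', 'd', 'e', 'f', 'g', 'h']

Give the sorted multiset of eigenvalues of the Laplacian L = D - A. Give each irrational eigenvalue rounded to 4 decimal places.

Each diagonal entry of L is the vertex degree and each off-diagonal entry is -1 where an edge is present, 0 otherwise; in the order [a, b, c, d, e, f, g, h, i] the diagonal is [3, 3, 3, 3, 3, 3, 3, 3, 8]. Diagonalising L (or applying a numerical eigensolver to the 9x9 matrix) gives the spectrum above. The eigenvalues sum to 32, which equals trace(L) = 2|E|. By the matrix-tree theorem the graph has (1/9) * product of the nonzero eigenvalues = 2205 spanning trees.

[0, 1.5858, 1.5858, 3, 3, 4.4142, 4.4142, 5, 9]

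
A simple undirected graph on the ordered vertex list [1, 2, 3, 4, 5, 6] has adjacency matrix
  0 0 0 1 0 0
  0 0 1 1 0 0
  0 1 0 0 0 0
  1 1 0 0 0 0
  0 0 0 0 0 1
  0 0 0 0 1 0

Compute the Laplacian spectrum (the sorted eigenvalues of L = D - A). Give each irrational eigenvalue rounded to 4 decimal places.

Reading degrees in the order [1, 2, 3, 4, 5, 6] gives [1, 2, 1, 2, 1, 1]; set D = diag(1, 2, 1, 2, 1, 1) and form L = D - A. The multiplicity of 0 as a Laplacian eigenvalue equals the number of connected components. The 2 zero eigenvalues correspond to the 2 connected components. The eigenvalues sum to 8, which equals trace(L) = 2|E|.

[0, 0, 0.5858, 2, 2, 3.4142]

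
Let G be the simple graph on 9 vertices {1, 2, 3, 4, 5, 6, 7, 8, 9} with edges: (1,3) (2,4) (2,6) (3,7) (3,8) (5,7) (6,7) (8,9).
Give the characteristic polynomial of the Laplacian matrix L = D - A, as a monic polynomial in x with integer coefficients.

x^9 - 16x^8 + 103x^7 - 344x^6 + 641x^5 - 668x^4 + 371x^3 - 98x^2 + 9x

Each diagonal entry of L is the vertex degree and each off-diagonal entry is -1 where an edge is present, 0 otherwise; in the order [1, 2, 3, 4, 5, 6, 7, 8, 9] the diagonal is [1, 2, 3, 1, 1, 2, 3, 2, 1]. L has integer entries, so p(x) = det(xI - L) has integer coefficients. Expanding the determinant yields x^9 - 16x^8 + 103x^7 - 344x^6 + 641x^5 - 668x^4 + 371x^3 - 98x^2 + 9x. The constant term is 0 because L is singular (the all-ones vector lies in its kernel). There is one zero in the spectrum, matching the 1 component.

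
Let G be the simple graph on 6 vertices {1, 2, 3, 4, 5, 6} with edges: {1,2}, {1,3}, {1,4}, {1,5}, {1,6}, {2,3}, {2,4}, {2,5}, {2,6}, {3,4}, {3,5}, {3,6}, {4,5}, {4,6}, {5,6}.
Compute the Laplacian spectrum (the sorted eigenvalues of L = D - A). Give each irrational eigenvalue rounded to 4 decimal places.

Reading degrees in the order [1, 2, 3, 4, 5, 6] gives [5, 5, 5, 5, 5, 5]; set D = diag(5, 5, 5, 5, 5, 5) and form L = D - A. L is symmetric positive semidefinite, so every eigenvalue is real and nonnegative.

[0, 6, 6, 6, 6, 6]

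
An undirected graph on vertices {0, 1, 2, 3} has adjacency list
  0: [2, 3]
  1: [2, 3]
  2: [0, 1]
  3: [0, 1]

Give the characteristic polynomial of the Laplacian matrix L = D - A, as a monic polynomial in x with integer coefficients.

x^4 - 8x^3 + 20x^2 - 16x

Reading degrees in the order [0, 1, 2, 3] gives [2, 2, 2, 2]; set D = diag(2, 2, 2, 2) and form L = D - A. The eigenvalues of L are [0, 2, 2, 4]; the characteristic polynomial is the product of (x - lambda_i), which multiplies out to x^4 - 8x^3 + 20x^2 - 16x. The constant term is 0 because L is singular (the all-ones vector lies in its kernel). The largest eigenvalue, 4, is at most the vertex count 4.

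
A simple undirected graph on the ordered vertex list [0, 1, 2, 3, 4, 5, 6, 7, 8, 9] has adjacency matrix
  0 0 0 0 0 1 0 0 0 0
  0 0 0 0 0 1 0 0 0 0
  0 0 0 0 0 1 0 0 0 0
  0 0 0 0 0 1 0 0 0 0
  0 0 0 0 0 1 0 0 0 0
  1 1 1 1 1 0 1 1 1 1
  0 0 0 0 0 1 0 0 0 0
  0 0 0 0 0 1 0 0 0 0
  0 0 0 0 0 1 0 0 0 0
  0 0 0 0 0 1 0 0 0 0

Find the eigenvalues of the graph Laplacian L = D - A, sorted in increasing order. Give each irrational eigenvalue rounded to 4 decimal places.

[0, 1, 1, 1, 1, 1, 1, 1, 1, 10]

Each diagonal entry of L is the vertex degree and each off-diagonal entry is -1 where an edge is present, 0 otherwise; in the order [0, 1, 2, 3, 4, 5, 6, 7, 8, 9] the diagonal is [1, 1, 1, 1, 1, 9, 1, 1, 1, 1]. Since every row of L sums to 0, the all-ones vector is in the kernel and 0 is an eigenvalue. The single zero eigenvalue shows the graph is connected.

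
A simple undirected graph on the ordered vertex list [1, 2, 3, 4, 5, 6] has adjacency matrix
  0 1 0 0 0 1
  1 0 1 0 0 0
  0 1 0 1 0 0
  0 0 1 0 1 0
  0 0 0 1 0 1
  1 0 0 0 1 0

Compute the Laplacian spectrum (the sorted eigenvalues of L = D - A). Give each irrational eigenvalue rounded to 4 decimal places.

Reading degrees in the order [1, 2, 3, 4, 5, 6] gives [2, 2, 2, 2, 2, 2]; set D = diag(2, 2, 2, 2, 2, 2) and form L = D - A. L is symmetric positive semidefinite, so every eigenvalue is real and nonnegative. There is one zero in the spectrum, matching the 1 component.

[0, 1, 1, 3, 3, 4]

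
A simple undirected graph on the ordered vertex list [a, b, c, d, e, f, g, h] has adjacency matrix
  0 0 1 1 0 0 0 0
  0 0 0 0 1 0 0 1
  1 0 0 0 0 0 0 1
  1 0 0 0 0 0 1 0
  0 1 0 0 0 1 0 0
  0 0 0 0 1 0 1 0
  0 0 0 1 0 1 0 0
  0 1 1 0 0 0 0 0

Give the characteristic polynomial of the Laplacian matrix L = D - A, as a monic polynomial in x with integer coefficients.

Reading degrees in the order [a, b, c, d, e, f, g, h] gives [2, 2, 2, 2, 2, 2, 2, 2]; set D = diag(2, 2, 2, 2, 2, 2, 2, 2) and form L = D - A. Computing det(xI - L) by cofactor expansion (or equivalently via sum-over-permutations) gives x^8 - 16x^7 + 104x^6 - 352x^5 + 660x^4 - 672x^3 + 336x^2 - 64x. The constant term is 0 because L is singular (the all-ones vector lies in its kernel).

x^8 - 16x^7 + 104x^6 - 352x^5 + 660x^4 - 672x^3 + 336x^2 - 64x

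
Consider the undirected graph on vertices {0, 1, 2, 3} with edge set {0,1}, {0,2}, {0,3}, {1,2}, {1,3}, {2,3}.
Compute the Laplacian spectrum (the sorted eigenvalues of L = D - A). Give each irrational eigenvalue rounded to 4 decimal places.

With the vertex order [0, 1, 2, 3], the degrees are [3, 3, 3, 3], giving D = diag(3, 3, 3, 3) and L = D - A. Diagonalising L (or applying a numerical eigensolver to the 4x4 matrix) gives the spectrum above. The single zero eigenvalue shows the graph is connected. By the matrix-tree theorem the graph has (1/4) * product of the nonzero eigenvalues = 16 spanning trees.

[0, 4, 4, 4]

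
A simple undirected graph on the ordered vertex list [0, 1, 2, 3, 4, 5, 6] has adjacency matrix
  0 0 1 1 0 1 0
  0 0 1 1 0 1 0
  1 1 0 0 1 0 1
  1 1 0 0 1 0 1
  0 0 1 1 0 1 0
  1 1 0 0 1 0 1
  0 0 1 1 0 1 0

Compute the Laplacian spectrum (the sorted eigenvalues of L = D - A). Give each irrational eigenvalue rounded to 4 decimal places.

Each diagonal entry of L is the vertex degree and each off-diagonal entry is -1 where an edge is present, 0 otherwise; in the order [0, 1, 2, 3, 4, 5, 6] the diagonal is [3, 3, 4, 4, 3, 4, 3]. L is symmetric positive semidefinite, so every eigenvalue is real and nonnegative.

[0, 3, 3, 3, 4, 4, 7]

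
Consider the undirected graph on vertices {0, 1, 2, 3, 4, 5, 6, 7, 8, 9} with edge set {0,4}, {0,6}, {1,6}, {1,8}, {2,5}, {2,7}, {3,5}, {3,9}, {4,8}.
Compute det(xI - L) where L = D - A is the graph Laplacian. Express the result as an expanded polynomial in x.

x^10 - 18x^9 + 136x^8 - 560x^7 + 1365x^6 - 2000x^5 + 1700x^4 - 750x^3 + 125x^2

With the vertex order [0, 1, 2, 3, 4, 5, 6, 7, 8, 9], the degrees are [2, 2, 2, 2, 2, 2, 2, 1, 2, 1], giving D = diag(2, 2, 2, 2, 2, 2, 2, 1, 2, 1) and L = D - A. L has integer entries, so p(x) = det(xI - L) has integer coefficients. Expanding the determinant yields x^10 - 18x^9 + 136x^8 - 560x^7 + 1365x^6 - 2000x^5 + 1700x^4 - 750x^3 + 125x^2. Since p(0) = det(-L) = 0, x divides p(x). There are 2 zeros in the spectrum, matching the 2 components.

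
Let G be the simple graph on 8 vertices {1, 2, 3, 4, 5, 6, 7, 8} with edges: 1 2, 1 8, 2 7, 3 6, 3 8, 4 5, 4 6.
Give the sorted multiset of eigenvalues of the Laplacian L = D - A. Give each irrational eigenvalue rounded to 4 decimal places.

With the vertex order [1, 2, 3, 4, 5, 6, 7, 8], the degrees are [2, 2, 2, 2, 1, 2, 1, 2], giving D = diag(2, 2, 2, 2, 1, 2, 1, 2) and L = D - A. Diagonalising L (or applying a numerical eigensolver to the 8x8 matrix) gives the spectrum above.

[0, 0.1522, 0.5858, 1.2346, 2, 2.7654, 3.4142, 3.8478]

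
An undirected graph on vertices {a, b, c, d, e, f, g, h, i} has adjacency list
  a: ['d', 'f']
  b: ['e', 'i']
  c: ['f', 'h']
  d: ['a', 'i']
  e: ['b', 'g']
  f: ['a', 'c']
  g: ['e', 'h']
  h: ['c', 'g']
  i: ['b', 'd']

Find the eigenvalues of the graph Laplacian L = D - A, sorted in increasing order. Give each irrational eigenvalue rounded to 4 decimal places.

Reading degrees in the order [a, b, c, d, e, f, g, h, i] gives [2, 2, 2, 2, 2, 2, 2, 2, 2]; set D = diag(2, 2, 2, 2, 2, 2, 2, 2, 2) and form L = D - A. Since every row of L sums to 0, the all-ones vector is in the kernel and 0 is an eigenvalue. By the matrix-tree theorem the graph has (1/9) * product of the nonzero eigenvalues = 9 spanning trees.

[0, 0.4679, 0.4679, 1.6527, 1.6527, 3, 3, 3.8794, 3.8794]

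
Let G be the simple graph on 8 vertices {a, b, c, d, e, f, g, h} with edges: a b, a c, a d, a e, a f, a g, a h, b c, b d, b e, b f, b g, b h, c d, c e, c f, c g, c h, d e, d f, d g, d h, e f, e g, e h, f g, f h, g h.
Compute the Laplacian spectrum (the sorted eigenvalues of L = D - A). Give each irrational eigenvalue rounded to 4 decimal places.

With the vertex order [a, b, c, d, e, f, g, h], the degrees are [7, 7, 7, 7, 7, 7, 7, 7], giving D = diag(7, 7, 7, 7, 7, 7, 7, 7) and L = D - A. Diagonalising L (or applying a numerical eigensolver to the 8x8 matrix) gives the spectrum above.

[0, 8, 8, 8, 8, 8, 8, 8]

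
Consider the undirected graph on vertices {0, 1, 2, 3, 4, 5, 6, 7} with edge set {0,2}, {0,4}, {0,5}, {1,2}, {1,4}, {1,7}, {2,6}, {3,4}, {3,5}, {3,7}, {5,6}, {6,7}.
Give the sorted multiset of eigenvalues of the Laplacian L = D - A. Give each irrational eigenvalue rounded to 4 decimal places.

Each diagonal entry of L is the vertex degree and each off-diagonal entry is -1 where an edge is present, 0 otherwise; in the order [0, 1, 2, 3, 4, 5, 6, 7] the diagonal is [3, 3, 3, 3, 3, 3, 3, 3]. L is symmetric positive semidefinite, so every eigenvalue is real and nonnegative. The single zero eigenvalue shows the graph is connected. The eigenvalues sum to 24, which equals trace(L) = 2|E|. By the matrix-tree theorem the graph has (1/8) * product of the nonzero eigenvalues = 384 spanning trees.

[0, 2, 2, 2, 4, 4, 4, 6]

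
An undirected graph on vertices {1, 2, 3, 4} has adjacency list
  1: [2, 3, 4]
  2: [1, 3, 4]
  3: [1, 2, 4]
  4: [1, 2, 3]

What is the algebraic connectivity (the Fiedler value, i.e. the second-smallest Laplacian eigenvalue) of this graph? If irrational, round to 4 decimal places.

4

Reading degrees in the order [1, 2, 3, 4] gives [3, 3, 3, 3]; set D = diag(3, 3, 3, 3) and form L = D - A. The smallest Laplacian eigenvalue is always 0. The next one, lambda_2 = 4, measures how hard the graph is to disconnect: larger values mean better connectivity. The largest eigenvalue, 4, is at most the vertex count 4. By the matrix-tree theorem the graph has (1/4) * product of the nonzero eigenvalues = 16 spanning trees.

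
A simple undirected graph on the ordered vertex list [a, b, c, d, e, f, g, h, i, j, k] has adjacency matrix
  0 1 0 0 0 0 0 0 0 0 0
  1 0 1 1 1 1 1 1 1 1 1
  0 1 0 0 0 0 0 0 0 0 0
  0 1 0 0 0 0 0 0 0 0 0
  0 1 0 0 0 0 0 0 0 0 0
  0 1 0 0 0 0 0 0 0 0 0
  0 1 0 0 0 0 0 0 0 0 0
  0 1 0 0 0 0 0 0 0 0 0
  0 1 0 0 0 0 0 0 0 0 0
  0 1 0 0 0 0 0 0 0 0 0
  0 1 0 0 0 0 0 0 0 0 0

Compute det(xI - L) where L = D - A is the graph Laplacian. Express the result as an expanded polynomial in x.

x^11 - 20x^10 + 135x^9 - 480x^8 + 1050x^7 - 1512x^6 + 1470x^5 - 960x^4 + 405x^3 - 100x^2 + 11x

Each diagonal entry of L is the vertex degree and each off-diagonal entry is -1 where an edge is present, 0 otherwise; in the order [a, b, c, d, e, f, g, h, i, j, k] the diagonal is [1, 10, 1, 1, 1, 1, 1, 1, 1, 1, 1]. L has integer entries, so p(x) = det(xI - L) has integer coefficients. Expanding the determinant yields x^11 - 20x^10 + 135x^9 - 480x^8 + 1050x^7 - 1512x^6 + 1470x^5 - 960x^4 + 405x^3 - 100x^2 + 11x. Since p(0) = det(-L) = 0, x divides p(x). There is one zero in the spectrum, matching the 1 component. The eigenvalues sum to 20, which equals trace(L) = 2|E|.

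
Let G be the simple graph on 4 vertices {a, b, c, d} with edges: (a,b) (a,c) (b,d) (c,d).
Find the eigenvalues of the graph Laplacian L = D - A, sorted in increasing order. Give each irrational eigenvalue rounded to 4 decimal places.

[0, 2, 2, 4]

Each diagonal entry of L is the vertex degree and each off-diagonal entry is -1 where an edge is present, 0 otherwise; in the order [a, b, c, d] the diagonal is [2, 2, 2, 2]. The multiplicity of 0 as a Laplacian eigenvalue equals the number of connected components. The single zero eigenvalue shows the graph is connected. By the matrix-tree theorem the graph has (1/4) * product of the nonzero eigenvalues = 4 spanning trees.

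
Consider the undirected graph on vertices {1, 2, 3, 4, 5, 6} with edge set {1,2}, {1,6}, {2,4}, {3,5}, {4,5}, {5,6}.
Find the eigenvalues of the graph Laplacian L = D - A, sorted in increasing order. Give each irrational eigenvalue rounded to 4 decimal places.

Each diagonal entry of L is the vertex degree and each off-diagonal entry is -1 where an edge is present, 0 otherwise; in the order [1, 2, 3, 4, 5, 6] the diagonal is [2, 2, 1, 2, 3, 2]. Diagonalising L (or applying a numerical eigensolver to the 6x6 matrix) gives the spectrum above.

[0, 0.6972, 1.3820, 2, 3.6180, 4.3028]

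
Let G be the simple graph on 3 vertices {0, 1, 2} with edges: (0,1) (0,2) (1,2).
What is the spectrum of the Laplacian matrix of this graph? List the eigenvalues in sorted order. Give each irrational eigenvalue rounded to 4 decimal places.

With the vertex order [0, 1, 2], the degrees are [2, 2, 2], giving D = diag(2, 2, 2) and L = D - A. Since every row of L sums to 0, the all-ones vector is in the kernel and 0 is an eigenvalue. There is one zero in the spectrum, matching the 1 component. By the matrix-tree theorem the graph has (1/3) * product of the nonzero eigenvalues = 3 spanning trees.

[0, 3, 3]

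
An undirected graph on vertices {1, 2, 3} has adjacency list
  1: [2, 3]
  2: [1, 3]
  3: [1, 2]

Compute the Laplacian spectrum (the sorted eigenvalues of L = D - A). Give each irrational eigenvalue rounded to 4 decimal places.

Reading degrees in the order [1, 2, 3] gives [2, 2, 2]; set D = diag(2, 2, 2) and form L = D - A. The multiplicity of 0 as a Laplacian eigenvalue equals the number of connected components. The single zero eigenvalue shows the graph is connected. There is one zero in the spectrum, matching the 1 component.

[0, 3, 3]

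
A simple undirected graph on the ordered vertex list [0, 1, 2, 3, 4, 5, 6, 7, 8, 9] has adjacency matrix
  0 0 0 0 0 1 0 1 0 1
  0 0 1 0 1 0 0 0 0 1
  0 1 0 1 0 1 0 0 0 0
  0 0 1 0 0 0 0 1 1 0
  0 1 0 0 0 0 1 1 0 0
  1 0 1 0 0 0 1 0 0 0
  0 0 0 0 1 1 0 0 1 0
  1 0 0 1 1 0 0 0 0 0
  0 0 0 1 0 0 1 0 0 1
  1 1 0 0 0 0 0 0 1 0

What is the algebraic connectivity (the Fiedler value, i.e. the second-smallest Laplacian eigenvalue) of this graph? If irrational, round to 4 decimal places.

2

Each diagonal entry of L is the vertex degree and each off-diagonal entry is -1 where an edge is present, 0 otherwise; in the order [0, 1, 2, 3, 4, 5, 6, 7, 8, 9] the diagonal is [3, 3, 3, 3, 3, 3, 3, 3, 3, 3]. The smallest Laplacian eigenvalue is always 0. The next one, lambda_2 = 2, measures how hard the graph is to disconnect: larger values mean better connectivity. By the matrix-tree theorem the graph has (1/10) * product of the nonzero eigenvalues = 2000 spanning trees.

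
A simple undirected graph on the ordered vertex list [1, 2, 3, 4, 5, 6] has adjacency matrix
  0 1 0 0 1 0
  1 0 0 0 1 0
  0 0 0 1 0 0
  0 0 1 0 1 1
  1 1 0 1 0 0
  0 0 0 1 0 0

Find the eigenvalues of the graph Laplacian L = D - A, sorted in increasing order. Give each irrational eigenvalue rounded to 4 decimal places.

[0, 0.4384, 1, 3, 3, 4.5616]

With the vertex order [1, 2, 3, 4, 5, 6], the degrees are [2, 2, 1, 3, 3, 1], giving D = diag(2, 2, 1, 3, 3, 1) and L = D - A. The multiplicity of 0 as a Laplacian eigenvalue equals the number of connected components. By the matrix-tree theorem the graph has (1/6) * product of the nonzero eigenvalues = 3 spanning trees.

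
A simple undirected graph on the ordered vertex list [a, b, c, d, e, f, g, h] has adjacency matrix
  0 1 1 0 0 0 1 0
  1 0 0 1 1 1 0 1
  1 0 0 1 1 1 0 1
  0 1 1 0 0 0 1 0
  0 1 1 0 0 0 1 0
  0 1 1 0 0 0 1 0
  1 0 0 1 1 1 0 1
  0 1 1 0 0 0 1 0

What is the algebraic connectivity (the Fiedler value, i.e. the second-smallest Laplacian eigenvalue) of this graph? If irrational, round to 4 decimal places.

Each diagonal entry of L is the vertex degree and each off-diagonal entry is -1 where an edge is present, 0 otherwise; in the order [a, b, c, d, e, f, g, h] the diagonal is [3, 5, 5, 3, 3, 3, 5, 3]. The sorted Laplacian eigenvalues are [0, 3, 3, 3, 3, 5, 5, 8]; the algebraic connectivity is the second entry, 3. The largest eigenvalue, 8, is at most the vertex count 8. The eigenvalues sum to 30, which equals trace(L) = 2|E|.

3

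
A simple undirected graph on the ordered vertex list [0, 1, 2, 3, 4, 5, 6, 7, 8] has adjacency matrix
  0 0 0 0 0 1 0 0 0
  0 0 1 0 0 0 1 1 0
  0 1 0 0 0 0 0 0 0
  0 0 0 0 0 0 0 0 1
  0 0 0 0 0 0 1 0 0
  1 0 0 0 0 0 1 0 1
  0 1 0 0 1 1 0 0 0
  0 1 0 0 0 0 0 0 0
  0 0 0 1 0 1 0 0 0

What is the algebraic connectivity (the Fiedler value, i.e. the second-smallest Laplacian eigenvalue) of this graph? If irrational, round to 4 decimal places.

With the vertex order [0, 1, 2, 3, 4, 5, 6, 7, 8], the degrees are [1, 3, 1, 1, 1, 3, 3, 1, 2], giving D = diag(1, 3, 1, 1, 1, 3, 3, 1, 2) and L = D - A. Computing the eigenvalues of L and sorting gives [0, 0.2118, 0.5546, 0.7223, 1, 2.0782, 2.7338, 3.8525, 4.8468]. The Fiedler value lambda_2 = 0.2118 is strictly positive, so the graph is connected. The eigenvalues sum to 16, which equals trace(L) = 2|E|. There is one zero in the spectrum, matching the 1 component.

0.2118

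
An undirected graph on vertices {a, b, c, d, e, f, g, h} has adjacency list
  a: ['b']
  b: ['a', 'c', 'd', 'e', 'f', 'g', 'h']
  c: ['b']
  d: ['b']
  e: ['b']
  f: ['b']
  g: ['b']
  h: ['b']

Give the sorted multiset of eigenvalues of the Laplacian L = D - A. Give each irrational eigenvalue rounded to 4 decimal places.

Each diagonal entry of L is the vertex degree and each off-diagonal entry is -1 where an edge is present, 0 otherwise; in the order [a, b, c, d, e, f, g, h] the diagonal is [1, 7, 1, 1, 1, 1, 1, 1]. Diagonalising L (or applying a numerical eigensolver to the 8x8 matrix) gives the spectrum above. The largest eigenvalue, 8, is at most the vertex count 8.

[0, 1, 1, 1, 1, 1, 1, 8]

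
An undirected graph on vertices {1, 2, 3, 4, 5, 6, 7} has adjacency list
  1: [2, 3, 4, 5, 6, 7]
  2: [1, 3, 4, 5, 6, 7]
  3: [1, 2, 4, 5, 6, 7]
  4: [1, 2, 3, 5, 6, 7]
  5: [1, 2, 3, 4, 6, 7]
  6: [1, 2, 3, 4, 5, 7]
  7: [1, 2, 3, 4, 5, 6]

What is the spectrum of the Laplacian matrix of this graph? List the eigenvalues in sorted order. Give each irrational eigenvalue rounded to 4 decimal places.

[0, 7, 7, 7, 7, 7, 7]

With the vertex order [1, 2, 3, 4, 5, 6, 7], the degrees are [6, 6, 6, 6, 6, 6, 6], giving D = diag(6, 6, 6, 6, 6, 6, 6) and L = D - A. L is symmetric positive semidefinite, so every eigenvalue is real and nonnegative. The single zero eigenvalue shows the graph is connected. There is one zero in the spectrum, matching the 1 component.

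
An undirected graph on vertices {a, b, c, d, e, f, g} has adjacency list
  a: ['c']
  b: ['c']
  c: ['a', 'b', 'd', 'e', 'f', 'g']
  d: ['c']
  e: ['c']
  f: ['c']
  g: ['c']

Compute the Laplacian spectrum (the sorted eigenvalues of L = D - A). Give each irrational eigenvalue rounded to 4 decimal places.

[0, 1, 1, 1, 1, 1, 7]

With the vertex order [a, b, c, d, e, f, g], the degrees are [1, 1, 6, 1, 1, 1, 1], giving D = diag(1, 1, 6, 1, 1, 1, 1) and L = D - A. The multiplicity of 0 as a Laplacian eigenvalue equals the number of connected components.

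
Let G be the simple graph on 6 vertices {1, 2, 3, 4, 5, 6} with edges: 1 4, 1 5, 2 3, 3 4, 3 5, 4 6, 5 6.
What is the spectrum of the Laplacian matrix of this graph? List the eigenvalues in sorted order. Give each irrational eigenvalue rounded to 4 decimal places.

[0, 0.7639, 2, 3, 3, 5.2361]

With the vertex order [1, 2, 3, 4, 5, 6], the degrees are [2, 1, 3, 3, 3, 2], giving D = diag(2, 1, 3, 3, 3, 2) and L = D - A. The multiplicity of 0 as a Laplacian eigenvalue equals the number of connected components. The single zero eigenvalue shows the graph is connected.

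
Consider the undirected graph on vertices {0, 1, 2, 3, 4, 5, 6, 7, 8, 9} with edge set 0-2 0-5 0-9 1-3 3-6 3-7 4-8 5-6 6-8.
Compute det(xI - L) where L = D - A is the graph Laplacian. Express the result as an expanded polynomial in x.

Each diagonal entry of L is the vertex degree and each off-diagonal entry is -1 where an edge is present, 0 otherwise; in the order [0, 1, 2, 3, 4, 5, 6, 7, 8, 9] the diagonal is [3, 1, 1, 3, 1, 2, 3, 1, 2, 1]. Computing det(xI - L) by cofactor expansion (or equivalently via sum-over-permutations) gives x^10 - 18x^9 + 133x^8 - 524x^7 + 1200x^6 - 1638x^5 + 1315x^4 - 586x^3 + 127x^2 - 10x. Since p(0) = det(-L) = 0, x divides p(x). By the matrix-tree theorem the graph has (1/10) * product of the nonzero eigenvalues = 1 spanning tree. The eigenvalues sum to 18, which equals trace(L) = 2|E|.

x^10 - 18x^9 + 133x^8 - 524x^7 + 1200x^6 - 1638x^5 + 1315x^4 - 586x^3 + 127x^2 - 10x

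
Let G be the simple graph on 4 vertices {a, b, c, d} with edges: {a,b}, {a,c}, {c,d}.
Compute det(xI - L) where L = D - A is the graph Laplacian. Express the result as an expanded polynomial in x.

x^4 - 6x^3 + 10x^2 - 4x

With the vertex order [a, b, c, d], the degrees are [2, 1, 2, 1], giving D = diag(2, 1, 2, 1) and L = D - A. L has integer entries, so p(x) = det(xI - L) has integer coefficients. Expanding the determinant yields x^4 - 6x^3 + 10x^2 - 4x. The constant term is 0 because L is singular (the all-ones vector lies in its kernel). The eigenvalues sum to 6, which equals trace(L) = 2|E|. There is one zero in the spectrum, matching the 1 component.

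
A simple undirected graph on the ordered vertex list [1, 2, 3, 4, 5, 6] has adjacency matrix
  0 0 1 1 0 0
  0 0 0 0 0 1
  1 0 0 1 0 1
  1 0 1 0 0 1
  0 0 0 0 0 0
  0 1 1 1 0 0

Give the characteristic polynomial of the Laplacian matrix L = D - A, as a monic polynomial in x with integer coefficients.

x^6 - 12x^5 + 50x^4 - 82x^3 + 40x^2

With the vertex order [1, 2, 3, 4, 5, 6], the degrees are [2, 1, 3, 3, 0, 3], giving D = diag(2, 1, 3, 3, 0, 3) and L = D - A. Computing det(xI - L) by cofactor expansion (or equivalently via sum-over-permutations) gives x^6 - 12x^5 + 50x^4 - 82x^3 + 40x^2. Since p(0) = det(-L) = 0, x divides p(x). There are 2 zeros in the spectrum, matching the 2 components.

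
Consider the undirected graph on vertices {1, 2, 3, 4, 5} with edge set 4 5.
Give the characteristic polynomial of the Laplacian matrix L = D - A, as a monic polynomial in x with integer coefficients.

With the vertex order [1, 2, 3, 4, 5], the degrees are [0, 0, 0, 1, 1], giving D = diag(0, 0, 0, 1, 1) and L = D - A. L has integer entries, so p(x) = det(xI - L) has integer coefficients. Expanding the determinant yields x^5 - 2x^4. The coefficient of x^4 equals -trace(L) = -2, matching the sum of degrees.

x^5 - 2x^4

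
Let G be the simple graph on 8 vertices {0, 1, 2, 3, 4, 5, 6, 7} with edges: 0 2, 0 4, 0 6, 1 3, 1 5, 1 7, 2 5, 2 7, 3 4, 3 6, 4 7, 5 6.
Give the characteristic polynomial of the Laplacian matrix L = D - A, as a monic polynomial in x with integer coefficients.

x^8 - 24x^7 + 240x^6 - 1296x^5 + 4080x^4 - 7488x^3 + 7424x^2 - 3072x

With the vertex order [0, 1, 2, 3, 4, 5, 6, 7], the degrees are [3, 3, 3, 3, 3, 3, 3, 3], giving D = diag(3, 3, 3, 3, 3, 3, 3, 3) and L = D - A. L has integer entries, so p(x) = det(xI - L) has integer coefficients. Expanding the determinant yields x^8 - 24x^7 + 240x^6 - 1296x^5 + 4080x^4 - 7488x^3 + 7424x^2 - 3072x. The constant term is 0 because L is singular (the all-ones vector lies in its kernel). The largest eigenvalue, 6, is at most the vertex count 8.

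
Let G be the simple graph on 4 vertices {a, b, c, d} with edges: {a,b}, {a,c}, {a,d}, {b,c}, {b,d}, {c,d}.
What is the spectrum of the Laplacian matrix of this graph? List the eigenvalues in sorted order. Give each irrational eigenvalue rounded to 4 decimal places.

Each diagonal entry of L is the vertex degree and each off-diagonal entry is -1 where an edge is present, 0 otherwise; in the order [a, b, c, d] the diagonal is [3, 3, 3, 3]. The multiplicity of 0 as a Laplacian eigenvalue equals the number of connected components. The single zero eigenvalue shows the graph is connected. By the matrix-tree theorem the graph has (1/4) * product of the nonzero eigenvalues = 16 spanning trees. The largest eigenvalue, 4, is at most the vertex count 4.

[0, 4, 4, 4]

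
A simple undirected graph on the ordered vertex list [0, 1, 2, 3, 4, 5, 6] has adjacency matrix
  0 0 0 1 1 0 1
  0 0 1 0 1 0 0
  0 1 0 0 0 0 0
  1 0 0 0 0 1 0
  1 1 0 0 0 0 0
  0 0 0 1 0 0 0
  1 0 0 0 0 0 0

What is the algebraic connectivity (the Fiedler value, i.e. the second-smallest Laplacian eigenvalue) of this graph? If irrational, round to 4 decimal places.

Each diagonal entry of L is the vertex degree and each off-diagonal entry is -1 where an edge is present, 0 otherwise; in the order [0, 1, 2, 3, 4, 5, 6] the diagonal is [3, 2, 1, 2, 2, 1, 1]. The sorted Laplacian eigenvalues are [0, 0.2603, 0.6262, 1.4055, 2.2742, 3.0996, 4.3342]; the algebraic connectivity is the second entry, 0.2603.

0.2603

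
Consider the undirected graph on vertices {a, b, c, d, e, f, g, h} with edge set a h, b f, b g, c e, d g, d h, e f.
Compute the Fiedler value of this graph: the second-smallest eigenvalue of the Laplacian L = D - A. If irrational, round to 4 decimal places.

0.1522

Each diagonal entry of L is the vertex degree and each off-diagonal entry is -1 where an edge is present, 0 otherwise; in the order [a, b, c, d, e, f, g, h] the diagonal is [1, 2, 1, 2, 2, 2, 2, 2]. Computing the eigenvalues of L and sorting gives [0, 0.1522, 0.5858, 1.2346, 2, 2.7654, 3.4142, 3.8478]. The Fiedler value lambda_2 = 0.1522 is strictly positive, so the graph is connected. The largest eigenvalue, 3.8478, is at most the vertex count 8. By the matrix-tree theorem the graph has (1/8) * product of the nonzero eigenvalues = 1 spanning tree.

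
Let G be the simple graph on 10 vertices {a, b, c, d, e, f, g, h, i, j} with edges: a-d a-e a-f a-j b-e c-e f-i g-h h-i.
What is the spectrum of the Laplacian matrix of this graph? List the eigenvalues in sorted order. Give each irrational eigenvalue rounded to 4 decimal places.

With the vertex order [a, b, c, d, e, f, g, h, i, j], the degrees are [4, 1, 1, 1, 3, 2, 1, 2, 2, 1], giving D = diag(4, 1, 1, 1, 3, 2, 1, 2, 2, 1) and L = D - A. Since every row of L sums to 0, the all-ones vector is in the kernel and 0 is an eigenvalue. The largest eigenvalue, 5.3305, is at most the vertex count 10.

[0, 0.1592, 0.4563, 1, 1, 1, 2.2121, 3.2583, 3.5836, 5.3305]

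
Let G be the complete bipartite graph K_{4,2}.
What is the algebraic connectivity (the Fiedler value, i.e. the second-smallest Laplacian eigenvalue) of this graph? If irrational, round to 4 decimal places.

2

The graph has 6 vertices and degree multiset [4, 4, 2, 2, 2, 2]; D is the diagonal matrix of degrees and L = D - A. Computing the eigenvalues of L and sorting gives [0, 2, 2, 2, 4, 6]. The Fiedler value lambda_2 = 2 is strictly positive, so the graph is connected. By the matrix-tree theorem the graph has (1/6) * product of the nonzero eigenvalues = 32 spanning trees. The eigenvalues sum to 16, which equals trace(L) = 2|E|.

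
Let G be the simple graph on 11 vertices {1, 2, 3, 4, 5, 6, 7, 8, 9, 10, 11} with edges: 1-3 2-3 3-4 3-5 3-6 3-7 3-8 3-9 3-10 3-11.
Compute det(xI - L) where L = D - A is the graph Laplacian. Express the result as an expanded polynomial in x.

With the vertex order [1, 2, 3, 4, 5, 6, 7, 8, 9, 10, 11], the degrees are [1, 1, 10, 1, 1, 1, 1, 1, 1, 1, 1], giving D = diag(1, 1, 10, 1, 1, 1, 1, 1, 1, 1, 1) and L = D - A. L has integer entries, so p(x) = det(xI - L) has integer coefficients. Expanding the determinant yields x^11 - 20x^10 + 135x^9 - 480x^8 + 1050x^7 - 1512x^6 + 1470x^5 - 960x^4 + 405x^3 - 100x^2 + 11x. The constant term is 0 because L is singular (the all-ones vector lies in its kernel). The eigenvalues sum to 20, which equals trace(L) = 2|E|.

x^11 - 20x^10 + 135x^9 - 480x^8 + 1050x^7 - 1512x^6 + 1470x^5 - 960x^4 + 405x^3 - 100x^2 + 11x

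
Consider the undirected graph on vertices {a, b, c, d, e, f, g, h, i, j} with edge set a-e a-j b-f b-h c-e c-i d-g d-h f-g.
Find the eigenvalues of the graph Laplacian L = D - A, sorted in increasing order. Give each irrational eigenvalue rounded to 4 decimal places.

[0, 0, 0.3820, 1.3820, 1.3820, 1.3820, 2.6180, 3.6180, 3.6180, 3.6180]

With the vertex order [a, b, c, d, e, f, g, h, i, j], the degrees are [2, 2, 2, 2, 2, 2, 2, 2, 1, 1], giving D = diag(2, 2, 2, 2, 2, 2, 2, 2, 1, 1) and L = D - A. L is symmetric positive semidefinite, so every eigenvalue is real and nonnegative. The 2 zero eigenvalues correspond to the 2 connected components.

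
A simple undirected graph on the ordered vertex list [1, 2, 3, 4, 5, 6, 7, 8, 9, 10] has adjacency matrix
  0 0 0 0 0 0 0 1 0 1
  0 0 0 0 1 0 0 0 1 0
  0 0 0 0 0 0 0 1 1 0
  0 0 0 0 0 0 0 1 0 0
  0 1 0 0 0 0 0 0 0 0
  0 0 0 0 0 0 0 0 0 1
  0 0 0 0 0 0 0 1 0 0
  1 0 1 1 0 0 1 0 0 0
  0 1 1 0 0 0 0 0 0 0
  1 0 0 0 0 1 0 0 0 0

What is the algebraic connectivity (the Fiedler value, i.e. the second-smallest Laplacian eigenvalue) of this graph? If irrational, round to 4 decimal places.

0.1490

With the vertex order [1, 2, 3, 4, 5, 6, 7, 8, 9, 10], the degrees are [2, 2, 2, 1, 1, 1, 1, 4, 2, 2], giving D = diag(2, 2, 2, 1, 1, 1, 1, 4, 2, 2) and L = D - A. The smallest Laplacian eigenvalue is always 0. The next one, lambda_2 = 0.1490, measures how hard the graph is to disconnect: larger values mean better connectivity.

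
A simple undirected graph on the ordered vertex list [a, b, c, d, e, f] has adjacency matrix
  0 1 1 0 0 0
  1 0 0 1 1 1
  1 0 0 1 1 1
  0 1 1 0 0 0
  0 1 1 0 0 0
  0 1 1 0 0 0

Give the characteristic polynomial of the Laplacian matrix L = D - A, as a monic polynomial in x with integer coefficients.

Reading degrees in the order [a, b, c, d, e, f] gives [2, 4, 4, 2, 2, 2]; set D = diag(2, 4, 4, 2, 2, 2) and form L = D - A. Computing det(xI - L) by cofactor expansion (or equivalently via sum-over-permutations) gives x^6 - 16x^5 + 96x^4 - 272x^3 + 368x^2 - 192x. The coefficient of x^5 equals -trace(L) = -16, matching the sum of degrees. There is one zero in the spectrum, matching the 1 component. By the matrix-tree theorem the graph has (1/6) * product of the nonzero eigenvalues = 32 spanning trees.

x^6 - 16x^5 + 96x^4 - 272x^3 + 368x^2 - 192x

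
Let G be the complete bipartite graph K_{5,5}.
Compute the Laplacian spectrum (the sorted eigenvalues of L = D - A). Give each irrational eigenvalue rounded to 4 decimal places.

The graph has 10 vertices and degree multiset [5, 5, 5, 5, 5, 5, 5, 5, 5, 5]; D is the diagonal matrix of degrees and L = D - A. L is symmetric positive semidefinite, so every eigenvalue is real and nonnegative.

[0, 5, 5, 5, 5, 5, 5, 5, 5, 10]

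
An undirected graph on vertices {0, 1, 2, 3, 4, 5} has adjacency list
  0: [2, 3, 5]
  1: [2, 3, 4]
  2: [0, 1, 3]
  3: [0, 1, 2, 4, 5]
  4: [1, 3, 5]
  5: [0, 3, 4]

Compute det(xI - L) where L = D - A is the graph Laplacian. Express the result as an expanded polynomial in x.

Reading degrees in the order [0, 1, 2, 3, 4, 5] gives [3, 3, 3, 5, 3, 3]; set D = diag(3, 3, 3, 5, 3, 3) and form L = D - A. Computing det(xI - L) by cofactor expansion (or equivalently via sum-over-permutations) gives x^6 - 20x^5 + 155x^4 - 580x^3 + 1045x^2 - 726x. The constant term is 0 because L is singular (the all-ones vector lies in its kernel). By the matrix-tree theorem the graph has (1/6) * product of the nonzero eigenvalues = 121 spanning trees.

x^6 - 20x^5 + 155x^4 - 580x^3 + 1045x^2 - 726x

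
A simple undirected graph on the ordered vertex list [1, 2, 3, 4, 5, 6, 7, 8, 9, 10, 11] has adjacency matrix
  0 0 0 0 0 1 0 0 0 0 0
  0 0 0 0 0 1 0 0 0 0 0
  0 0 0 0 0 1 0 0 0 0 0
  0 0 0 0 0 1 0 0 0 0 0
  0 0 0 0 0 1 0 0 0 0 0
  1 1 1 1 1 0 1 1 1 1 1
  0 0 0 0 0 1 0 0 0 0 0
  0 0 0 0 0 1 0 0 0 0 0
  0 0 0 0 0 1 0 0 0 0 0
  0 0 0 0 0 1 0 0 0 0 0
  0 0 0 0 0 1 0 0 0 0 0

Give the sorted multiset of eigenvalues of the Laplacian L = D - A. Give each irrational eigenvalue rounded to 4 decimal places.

[0, 1, 1, 1, 1, 1, 1, 1, 1, 1, 11]

Reading degrees in the order [1, 2, 3, 4, 5, 6, 7, 8, 9, 10, 11] gives [1, 1, 1, 1, 1, 10, 1, 1, 1, 1, 1]; set D = diag(1, 1, 1, 1, 1, 10, 1, 1, 1, 1, 1) and form L = D - A. Since every row of L sums to 0, the all-ones vector is in the kernel and 0 is an eigenvalue. There is one zero in the spectrum, matching the 1 component.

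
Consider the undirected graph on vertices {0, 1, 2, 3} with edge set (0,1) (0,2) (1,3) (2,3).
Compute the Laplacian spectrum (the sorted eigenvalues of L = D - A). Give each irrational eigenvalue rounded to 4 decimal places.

Each diagonal entry of L is the vertex degree and each off-diagonal entry is -1 where an edge is present, 0 otherwise; in the order [0, 1, 2, 3] the diagonal is [2, 2, 2, 2]. Since every row of L sums to 0, the all-ones vector is in the kernel and 0 is an eigenvalue.

[0, 2, 2, 4]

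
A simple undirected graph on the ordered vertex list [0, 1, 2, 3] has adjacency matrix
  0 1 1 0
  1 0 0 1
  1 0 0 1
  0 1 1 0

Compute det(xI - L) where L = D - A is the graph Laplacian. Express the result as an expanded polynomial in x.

x^4 - 8x^3 + 20x^2 - 16x

With the vertex order [0, 1, 2, 3], the degrees are [2, 2, 2, 2], giving D = diag(2, 2, 2, 2) and L = D - A. The eigenvalues of L are [0, 2, 2, 4]; the characteristic polynomial is the product of (x - lambda_i), which multiplies out to x^4 - 8x^3 + 20x^2 - 16x. The constant term is 0 because L is singular (the all-ones vector lies in its kernel). By the matrix-tree theorem the graph has (1/4) * product of the nonzero eigenvalues = 4 spanning trees.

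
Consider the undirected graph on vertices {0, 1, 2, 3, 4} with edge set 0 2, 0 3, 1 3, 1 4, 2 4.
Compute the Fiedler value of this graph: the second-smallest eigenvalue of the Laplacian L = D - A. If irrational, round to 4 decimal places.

1.3820

With the vertex order [0, 1, 2, 3, 4], the degrees are [2, 2, 2, 2, 2], giving D = diag(2, 2, 2, 2, 2) and L = D - A. The sorted Laplacian eigenvalues are [0, 1.3820, 1.3820, 3.6180, 3.6180]; the algebraic connectivity is the second entry, 1.3820. The largest eigenvalue, 3.6180, is at most the vertex count 5. By the matrix-tree theorem the graph has (1/5) * product of the nonzero eigenvalues = 5 spanning trees.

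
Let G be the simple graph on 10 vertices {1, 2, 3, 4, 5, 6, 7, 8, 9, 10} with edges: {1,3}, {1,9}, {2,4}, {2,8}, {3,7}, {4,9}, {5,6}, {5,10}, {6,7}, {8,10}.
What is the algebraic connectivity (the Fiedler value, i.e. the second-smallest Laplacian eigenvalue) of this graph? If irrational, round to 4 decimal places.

With the vertex order [1, 2, 3, 4, 5, 6, 7, 8, 9, 10], the degrees are [2, 2, 2, 2, 2, 2, 2, 2, 2, 2], giving D = diag(2, 2, 2, 2, 2, 2, 2, 2, 2, 2) and L = D - A. The sorted Laplacian eigenvalues are [0, 0.3820, 0.3820, 1.3820, 1.3820, 2.6180, 2.6180, 3.6180, 3.6180, 4]; the algebraic connectivity is the second entry, 0.3820.

0.3820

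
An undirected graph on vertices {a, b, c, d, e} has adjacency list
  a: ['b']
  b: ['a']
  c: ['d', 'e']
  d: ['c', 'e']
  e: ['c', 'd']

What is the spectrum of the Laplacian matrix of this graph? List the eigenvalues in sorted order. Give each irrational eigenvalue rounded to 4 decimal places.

[0, 0, 2, 3, 3]

Reading degrees in the order [a, b, c, d, e] gives [1, 1, 2, 2, 2]; set D = diag(1, 1, 2, 2, 2) and form L = D - A. Diagonalising L (or applying a numerical eigensolver to the 5x5 matrix) gives the spectrum above. The 2 zero eigenvalues correspond to the 2 connected components. The eigenvalues sum to 8, which equals trace(L) = 2|E|.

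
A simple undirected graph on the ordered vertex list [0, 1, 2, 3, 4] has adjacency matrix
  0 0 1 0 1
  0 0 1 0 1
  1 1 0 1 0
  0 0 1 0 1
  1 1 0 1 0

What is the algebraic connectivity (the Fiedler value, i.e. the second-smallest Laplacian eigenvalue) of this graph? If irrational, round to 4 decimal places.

Each diagonal entry of L is the vertex degree and each off-diagonal entry is -1 where an edge is present, 0 otherwise; in the order [0, 1, 2, 3, 4] the diagonal is [2, 2, 3, 2, 3]. The smallest Laplacian eigenvalue is always 0. The next one, lambda_2 = 2, measures how hard the graph is to disconnect: larger values mean better connectivity. The eigenvalues sum to 12, which equals trace(L) = 2|E|.

2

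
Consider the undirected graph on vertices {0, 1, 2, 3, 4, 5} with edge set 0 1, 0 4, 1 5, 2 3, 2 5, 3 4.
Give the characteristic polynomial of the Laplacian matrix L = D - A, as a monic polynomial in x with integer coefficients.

Reading degrees in the order [0, 1, 2, 3, 4, 5] gives [2, 2, 2, 2, 2, 2]; set D = diag(2, 2, 2, 2, 2, 2) and form L = D - A. Computing det(xI - L) by cofactor expansion (or equivalently via sum-over-permutations) gives x^6 - 12x^5 + 54x^4 - 112x^3 + 105x^2 - 36x. The constant term is 0 because L is singular (the all-ones vector lies in its kernel). There is one zero in the spectrum, matching the 1 component.

x^6 - 12x^5 + 54x^4 - 112x^3 + 105x^2 - 36x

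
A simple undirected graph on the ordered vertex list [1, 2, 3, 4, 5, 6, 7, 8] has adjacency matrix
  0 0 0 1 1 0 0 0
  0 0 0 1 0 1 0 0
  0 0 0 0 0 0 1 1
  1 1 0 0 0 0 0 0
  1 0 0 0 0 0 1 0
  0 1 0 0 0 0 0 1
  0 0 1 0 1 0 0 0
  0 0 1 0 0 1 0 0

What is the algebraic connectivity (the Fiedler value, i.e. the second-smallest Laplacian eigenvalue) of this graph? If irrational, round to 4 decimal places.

Each diagonal entry of L is the vertex degree and each off-diagonal entry is -1 where an edge is present, 0 otherwise; in the order [1, 2, 3, 4, 5, 6, 7, 8] the diagonal is [2, 2, 2, 2, 2, 2, 2, 2]. Computing the eigenvalues of L and sorting gives [0, 0.5858, 0.5858, 2, 2, 3.4142, 3.4142, 4]. The Fiedler value lambda_2 = 0.5858 is strictly positive, so the graph is connected. By the matrix-tree theorem the graph has (1/8) * product of the nonzero eigenvalues = 8 spanning trees. There is one zero in the spectrum, matching the 1 component.

0.5858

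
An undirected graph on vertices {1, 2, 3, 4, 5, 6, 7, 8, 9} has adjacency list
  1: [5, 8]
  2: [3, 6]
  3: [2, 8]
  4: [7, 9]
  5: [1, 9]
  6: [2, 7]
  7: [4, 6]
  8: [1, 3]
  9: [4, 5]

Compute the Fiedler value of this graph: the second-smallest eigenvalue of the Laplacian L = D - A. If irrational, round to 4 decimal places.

0.4679

With the vertex order [1, 2, 3, 4, 5, 6, 7, 8, 9], the degrees are [2, 2, 2, 2, 2, 2, 2, 2, 2], giving D = diag(2, 2, 2, 2, 2, 2, 2, 2, 2) and L = D - A. The smallest Laplacian eigenvalue is always 0. The next one, lambda_2 = 0.4679, measures how hard the graph is to disconnect: larger values mean better connectivity. By the matrix-tree theorem the graph has (1/9) * product of the nonzero eigenvalues = 9 spanning trees. There is one zero in the spectrum, matching the 1 component.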